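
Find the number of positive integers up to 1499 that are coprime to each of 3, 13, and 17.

|div by 3|=499, |div by 13|=115, |div by 17|=88.
|div by 3&13|=38, |div by 3&17|=29, |div by 13&17|=6, |div by all|=2.
By inclusion-exclusion, divisible by at least one: 499+115+88-38-29-6+2 = 631.
Not divisible by any: 1499 - 631.

Final answer: 868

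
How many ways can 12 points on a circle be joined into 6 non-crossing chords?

This is counted by the nth Catalan number C_n. Here n = 12/2 = 6.
C_n = (2n)!/(n!(n+1)!), so C_{6} = 12!/(6! x 7!) = C(12,6)/7 = 924/7.

Final answer: C_{6} = 132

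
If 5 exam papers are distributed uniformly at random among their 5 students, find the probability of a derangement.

Derangements satisfy D(n) = (n-1)(D(n-1) + D(n-2)), starting from D(0)=1, D(1)=0.
Building up: D(2)=1, D(3)=2, D(4)=9, D(5)=44.
Total arrangements: 5! = 120.
Probability = D(5)/5! = 11/30.

Final answer: D(5)/5! = 44/120 = 0.366667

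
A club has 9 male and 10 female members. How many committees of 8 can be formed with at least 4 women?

Sum over valid woman counts:
C(10,4)C(9,4) = 26460
C(10,5)C(9,3) = 21168
C(10,6)C(9,2) = 7560
C(10,7)C(9,1) = 1080
C(10,8)C(9,0) = 45
Total: 26460 + 21168 + 7560 + 1080 + 45.

Final answer: 56313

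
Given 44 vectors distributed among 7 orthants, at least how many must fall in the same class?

By pigeonhole with 44 objects and 7 categories: ceiling(44/7).

Final answer: 7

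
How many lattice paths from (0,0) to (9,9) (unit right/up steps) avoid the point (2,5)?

Total paths to (9,9): C(18,9) = 48620.
Paths through (2,5): C(7,5) x C(11,4) = 6930.
Avoiding (2,5): 48620 - 6930.

Final answer: 41690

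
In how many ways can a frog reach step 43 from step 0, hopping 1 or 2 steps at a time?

Condition on the final move: it is a 1-step (f(n-1) ways to get there) or a 2-step (f(n-2) ways), so f(n) = f(n-1) + f(n-2), with f(1)=1, f(2)=2.
Iterating the recurrence: f(1)=1, f(2)=2, f(3)=3, f(4)=5, f(5)=8, f(6)=13, f(7)=21, f(8)=34, f(9)=55, f(10)=89, f(11)=144, f(12)=233, f(13)=377, f(14)=610, f(15)=987, f(16)=1597, f(17)=2584, f(18)=4181, f(19)=6765, f(20)=10946, f(21)=17711, f(22)=28657, f(23)=46368, f(24)=75025, f(25)=121393, f(26)=196418, f(27)=317811, f(28)=514229, f(29)=832040, f(30)=1346269, f(31)=2178309, f(32)=3524578, f(33)=5702887, f(34)=9227465, f(35)=14930352, f(36)=24157817, f(37)=39088169, f(38)=63245986, f(39)=102334155, f(40)=165580141, f(41)=267914296, f(42)=433494437, f(43)=701408733.

Final answer: 701408733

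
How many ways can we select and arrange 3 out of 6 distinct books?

P(6,3) = 6!/(6-3)! = 6!/3!.

Final answer: P(6,3) = 120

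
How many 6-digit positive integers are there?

These are the integers in [10^5, 10^6), so the count is 10^6 - 10^5 = 9 x 10^5.

Final answer: 900000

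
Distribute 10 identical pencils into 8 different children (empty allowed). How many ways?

Stars and bars: C(n+k-1, k-1) = C(17,7).

Final answer: C(17,7) = 19448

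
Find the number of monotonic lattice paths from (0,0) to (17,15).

Each path has 17 right steps and 15 up steps in some order (32 steps total).
Choose which 15 of the 32 steps are up: C(32,15).

Final answer: C(32,15) = 565722720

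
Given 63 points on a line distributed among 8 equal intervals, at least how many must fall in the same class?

By pigeonhole with 63 objects and 8 categories: ceiling(63/8).

Final answer: 8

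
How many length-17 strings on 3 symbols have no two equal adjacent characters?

Let g(n) count such strings. g(1) = 3, and each valid string of length n-1 extends in 2 ways (any symbol but the last), so g(n) = 2 g(n-1).
Total: g(17) = 3 x 2^16.

Final answer: 3 x 2^{16} = 196608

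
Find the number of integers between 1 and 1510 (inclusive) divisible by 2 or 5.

Multiples of 2: 755. Multiples of 5: 302. Of both (lcm=10): 151.
By inclusion-exclusion: 755 + 302 - 151.

Final answer: 906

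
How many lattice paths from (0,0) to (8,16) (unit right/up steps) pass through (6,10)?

Paths (0,0)->(6,10): C(16,10) = 8008.
Paths (6,10)->(8,16): C(8,6) = 28.
By multiplication principle: 8008 x 28.

Final answer: 224224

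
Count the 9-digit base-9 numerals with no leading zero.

In base 9, the leading digit has 8 choices (1..8); each of the remaining 8 digits has 9 choices.
Total: 8 x 9^8.

Final answer: 344373768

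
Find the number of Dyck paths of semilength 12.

Total monotonic paths to (12,12): C(24,12) = 2704156.
By the reflection principle, paths that go above the diagonal number C(24,13) = 2496144.
Valid Dyck paths: 2704156 - 2496144.
(These counts are the Catalan numbers.)

Final answer: C_{12} = 208012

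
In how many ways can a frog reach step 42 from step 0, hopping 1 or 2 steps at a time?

Condition on the final move: it is a 1-step (f(n-1) ways to get there) or a 2-step (f(n-2) ways), so f(n) = f(n-1) + f(n-2), with f(1)=1, f(2)=2.
Building up term by term: f(1)=1, f(2)=2, f(3)=3, f(4)=5, f(5)=8, f(6)=13, f(7)=21, f(8)=34, f(9)=55, f(10)=89, f(11)=144, f(12)=233, f(13)=377, f(14)=610, f(15)=987, f(16)=1597, f(17)=2584, f(18)=4181, f(19)=6765, f(20)=10946, f(21)=17711, f(22)=28657, f(23)=46368, f(24)=75025, f(25)=121393, f(26)=196418, f(27)=317811, f(28)=514229, f(29)=832040, f(30)=1346269, f(31)=2178309, f(32)=3524578, f(33)=5702887, f(34)=9227465, f(35)=14930352, f(36)=24157817, f(37)=39088169, f(38)=63245986, f(39)=102334155, f(40)=165580141, f(41)=267914296, f(42)=433494437.

Final answer: 433494437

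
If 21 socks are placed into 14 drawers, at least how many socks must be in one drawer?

By the pigeonhole principle: ceiling(21/14).

Final answer: 2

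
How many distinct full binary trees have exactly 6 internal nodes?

This is a standard Catalan-number count: the answer is C_n. Here n = 6.
C_n = C(2n,n) - C(2n,n+1), so C_{6} = C(12,6) - C(12,7) = 924 - 792.

Final answer: C_{6} = 132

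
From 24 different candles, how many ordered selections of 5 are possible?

P(24,5) = 24!/(24-5)! = 24!/19!.

Final answer: P(24,5) = 5100480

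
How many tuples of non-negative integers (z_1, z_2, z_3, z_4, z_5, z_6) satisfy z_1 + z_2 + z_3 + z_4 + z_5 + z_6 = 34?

Stars and bars with 34 stars and 5 bars:
C(34+6-1, 6-1) = C(39,5).

Final answer: C(39,5) = 575757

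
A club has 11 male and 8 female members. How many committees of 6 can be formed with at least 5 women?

Sum over valid woman counts:
C(8,5)C(11,1) = 616
C(8,6)C(11,0) = 28
Total: 616 + 28.

Final answer: 644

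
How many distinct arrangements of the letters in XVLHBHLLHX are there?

Letters (B:1, H:3, L:3, V:1, X:2). Total letters: 10.
Permutations = 10!/(3! x 3! x 2!).

Final answer: 50400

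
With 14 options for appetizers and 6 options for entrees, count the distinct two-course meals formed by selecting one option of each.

By the multiplication principle: 14 x 6.

Final answer: 84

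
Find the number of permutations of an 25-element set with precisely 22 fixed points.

Choose which 22 elements are fixed: C(25,22) = 2300.
Derange the remaining 3 using D(j) = (j-1)(D(j-1) + D(j-2)), D(0)=1, D(1)=0: D(2)=1, D(3)=2.
Total: 2300 x 2.

Final answer: C(25,22) D(3) = 4600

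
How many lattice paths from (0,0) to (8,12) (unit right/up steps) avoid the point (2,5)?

Total paths to (8,12): C(20,12) = 125970.
Paths through (2,5): C(7,5) x C(13,7) = 36036.
Avoiding (2,5): 125970 - 36036.

Final answer: 89934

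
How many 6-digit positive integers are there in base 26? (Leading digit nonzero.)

These are the integers in [26^5, 26^6), so the count is 26^6 - 26^5 = 25 x 26^5.

Final answer: 297034400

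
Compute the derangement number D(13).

Derangements satisfy D(n) = (n-1)(D(n-1) + D(n-2)), starting from D(0)=1, D(1)=0.
D(2) = 1 x (0 + 1) = 1
D(3) = 2 x (1 + 0) = 2
D(4) = 3 x (2 + 1) = 9
D(5) = 4 x (9 + 2) = 44
D(6) = 5 x (44 + 9) = 265
D(7) = 6 x (265 + 44) = 1854
D(8) = 7 x (1854 + 265) = 14833
D(9) = 8 x (14833 + 1854) = 133496
D(10) = 9 x (133496 + 14833) = 1334961
D(11) = 10 x (1334961 + 133496) = 14684570
D(12) = 11 x (14684570 + 1334961) = 176214841
D(13) = 12 x (D(12) + D(11)) = 12 x (176214841 + 14684570)

Final answer: D(13) = 2290792932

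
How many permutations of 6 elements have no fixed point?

Derangements satisfy D(n) = (n-1)(D(n-1) + D(n-2)), starting from D(0)=1, D(1)=0.
Building up: D(2)=1, D(3)=2, D(4)=9, D(5)=44.
D(6) = 5 x (D(5) + D(4)) = 5 x (44 + 9).

Final answer: D(6) = 265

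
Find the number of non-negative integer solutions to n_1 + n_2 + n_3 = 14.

Stars and bars with 14 stars and 2 bars:
C(14+3-1, 3-1) = C(16,2).

Final answer: C(16,2) = 120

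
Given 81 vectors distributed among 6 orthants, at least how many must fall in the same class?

By pigeonhole with 81 objects and 6 categories: ceiling(81/6).

Final answer: 14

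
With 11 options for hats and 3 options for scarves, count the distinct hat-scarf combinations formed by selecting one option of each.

By the multiplication principle: 11 x 3.

Final answer: 33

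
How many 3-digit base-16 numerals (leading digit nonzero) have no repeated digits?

The leading digit has 15 choices (anything but zero); the next has 15 (anything but the first), then 14, and so on, one fewer each time.
Total: 15 x 15 x 14.

Final answer: 3150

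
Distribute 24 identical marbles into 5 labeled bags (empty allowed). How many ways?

Stars and bars: C(n+k-1, k-1) = C(28,4).

Final answer: C(28,4) = 20475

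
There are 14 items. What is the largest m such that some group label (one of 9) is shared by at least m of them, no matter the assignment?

There are 9 possible values for group label (one of 9). With 14 items and 9 categories, by pigeonhole: ceiling(14/9).

Final answer: 2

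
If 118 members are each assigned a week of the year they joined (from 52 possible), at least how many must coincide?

There are 52 possible values for week of the year they joined. With 118 members and 52 categories, by pigeonhole: ceiling(118/52).

Final answer: 3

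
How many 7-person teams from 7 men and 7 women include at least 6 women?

Sum over valid woman counts:
C(7,6)C(7,1) = 49
C(7,7)C(7,0) = 1
Total: 49 + 1.

Final answer: 50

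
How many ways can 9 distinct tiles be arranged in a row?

The number of ways to arrange 9 distinct objects is 9!.

Final answer: 9! = 362880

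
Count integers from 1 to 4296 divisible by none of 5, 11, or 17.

|div by 5|=859, |div by 11|=390, |div by 17|=252.
|div by 5&11|=78, |div by 5&17|=50, |div by 11&17|=22, |div by all|=4.
By inclusion-exclusion, divisible by at least one: 859+390+252-78-50-22+4 = 1355.
Not divisible by any: 4296 - 1355.

Final answer: 2941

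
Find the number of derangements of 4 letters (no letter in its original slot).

Use the recurrence D(n) = (n-1)(D(n-1) + D(n-2)) with D(0)=1, D(1)=0.
D(2) = 1 x (0 + 1) = 1
D(3) = 2 x (1 + 0) = 2
D(4) = 3 x (D(3) + D(2)) = 3 x (2 + 1)

Final answer: D(4) = 9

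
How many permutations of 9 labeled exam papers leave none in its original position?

Use the recurrence D(n) = (n-1)(D(n-1) + D(n-2)) with D(0)=1, D(1)=0.
D(2) = 1 x (0 + 1) = 1
D(3) = 2 x (1 + 0) = 2
D(4) = 3 x (2 + 1) = 9
D(5) = 4 x (9 + 2) = 44
D(6) = 5 x (44 + 9) = 265
D(7) = 6 x (265 + 44) = 1854
D(8) = 7 x (1854 + 265) = 14833
D(9) = 8 x (D(8) + D(7)) = 8 x (14833 + 1854)

Final answer: D(9) = 133496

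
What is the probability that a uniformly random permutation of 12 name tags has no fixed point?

D(n) = (n-1)(D(n-1) + D(n-2)), D(0)=1, D(1)=0.
Building up: D(2)=1, D(3)=2, D(4)=9, D(5)=44, D(6)=265, D(7)=1854, D(8)=14833, D(9)=133496, D(10)=1334961, D(11)=14684570, D(12)=176214841.
Total arrangements: 12! = 479001600.
Probability = D(12)/12! = 16019531/43545600.

Final answer: D(12)/12! = 176214841/479001600 = 0.367879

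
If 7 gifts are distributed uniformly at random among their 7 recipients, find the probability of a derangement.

Derangements satisfy D(n) = (n-1)(D(n-1) + D(n-2)), starting from D(0)=1, D(1)=0.
Building up: D(2)=1, D(3)=2, D(4)=9, D(5)=44, D(6)=265, D(7)=1854.
Total arrangements: 7! = 5040.
Probability = D(7)/7! = 103/280.

Final answer: D(7)/7! = 1854/5040 = 0.367857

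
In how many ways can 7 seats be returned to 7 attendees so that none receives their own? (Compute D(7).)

D(n) = (n-1)(D(n-1) + D(n-2)), D(0)=1, D(1)=0.
D(2) = 1 x (0 + 1) = 1
D(3) = 2 x (1 + 0) = 2
D(4) = 3 x (2 + 1) = 9
D(5) = 4 x (9 + 2) = 44
D(6) = 5 x (44 + 9) = 265
D(7) = 6 x (D(6) + D(5)) = 6 x (265 + 44)

Final answer: D(7) = 1854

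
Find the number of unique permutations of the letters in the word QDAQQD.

Letters (A:1, D:2, Q:3). Total letters: 6.
Permutations = 6!/(3! x 2!).

Final answer: 60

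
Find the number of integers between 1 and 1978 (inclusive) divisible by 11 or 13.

Multiples of 11: 179. Multiples of 13: 152. Of both (lcm=143): 13.
By inclusion-exclusion: 179 + 152 - 13.

Final answer: 318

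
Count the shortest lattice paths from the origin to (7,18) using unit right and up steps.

Each path has 7 right steps and 18 up steps in some order (25 steps total).
Choose which 18 of the 25 steps are up: C(25,18).

Final answer: C(25,18) = 480700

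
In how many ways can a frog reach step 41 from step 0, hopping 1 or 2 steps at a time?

Condition on the final move: it is a 1-step (f(n-1) ways to get there) or a 2-step (f(n-2) ways), so f(n) = f(n-1) + f(n-2), with f(1)=1, f(2)=2.
Iterating the recurrence: f(1)=1, f(2)=2, f(3)=3, f(4)=5, f(5)=8, f(6)=13, f(7)=21, f(8)=34, f(9)=55, f(10)=89, f(11)=144, f(12)=233, f(13)=377, f(14)=610, f(15)=987, f(16)=1597, f(17)=2584, f(18)=4181, f(19)=6765, f(20)=10946, f(21)=17711, f(22)=28657, f(23)=46368, f(24)=75025, f(25)=121393, f(26)=196418, f(27)=317811, f(28)=514229, f(29)=832040, f(30)=1346269, f(31)=2178309, f(32)=3524578, f(33)=5702887, f(34)=9227465, f(35)=14930352, f(36)=24157817, f(37)=39088169, f(38)=63245986, f(39)=102334155, f(40)=165580141, f(41)=267914296.

Final answer: 267914296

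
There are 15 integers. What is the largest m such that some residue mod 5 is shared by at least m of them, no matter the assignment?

There are 5 possible values for residue mod 5. With 15 integers and 5 categories, by pigeonhole: ceiling(15/5).

Final answer: 3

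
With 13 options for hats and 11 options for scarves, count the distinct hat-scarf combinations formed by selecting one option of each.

By the multiplication principle: 13 x 11.

Final answer: 143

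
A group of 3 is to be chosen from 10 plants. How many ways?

C(10,3) = 10!/(3! x (10-3)!).

Final answer: C(10,3) = 120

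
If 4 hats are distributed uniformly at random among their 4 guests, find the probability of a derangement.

Derangements satisfy D(n) = (n-1)(D(n-1) + D(n-2)), starting from D(0)=1, D(1)=0.
Building up: D(2)=1, D(3)=2, D(4)=9.
Total arrangements: 4! = 24.
Probability = D(4)/4! = 3/8.

Final answer: D(4)/4! = 9/24 = 0.375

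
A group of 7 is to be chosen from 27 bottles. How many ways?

C(27,7) = 27!/(7! x 20!).

Final answer: \binom{27}{7} = 888030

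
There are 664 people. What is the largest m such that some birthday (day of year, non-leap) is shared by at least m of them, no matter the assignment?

There are 365 possible values for birthday (day of year, non-leap). With 664 people and 365 categories, by pigeonhole: ceiling(664/365).

Final answer: 2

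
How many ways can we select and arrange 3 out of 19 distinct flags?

P(19,3) = 19!/(19-3)! = 19!/16!.

Final answer: P(19,3) = 5814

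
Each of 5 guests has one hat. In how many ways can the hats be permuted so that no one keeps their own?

D(n) = (n-1)(D(n-1) + D(n-2)), D(0)=1, D(1)=0.
D(2) = 1 x (0 + 1) = 1
D(3) = 2 x (1 + 0) = 2
D(4) = 3 x (2 + 1) = 9
D(5) = 4 x (D(4) + D(3)) = 4 x (9 + 2)

Final answer: D(5) = 44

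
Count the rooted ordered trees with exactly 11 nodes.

This is counted by the nth Catalan number C_n. Here n = 11 - 1 = 10.
C_n = C(2n,n)/(n+1), so C_{10} = C(20,10)/11 = 184756/11.

Final answer: C_{10} = 16796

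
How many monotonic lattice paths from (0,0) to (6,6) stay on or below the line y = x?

Total monotonic paths to (6,6): C(12,6) = 924.
Reflecting each bad path at its first crossing gives a bijection with paths to (5,7): C(12,7) = 792.
Valid Dyck paths: 924 - 792.
(Equivalently, C_{6} = C(12,6)/7 = 924/7.)

Final answer: C_{6} = 132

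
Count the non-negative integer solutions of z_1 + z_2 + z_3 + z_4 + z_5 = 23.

Stars and bars with 23 stars and 4 bars:
C(23+5-1, 5-1) = C(27,4).

Final answer: C(27,4) = 17550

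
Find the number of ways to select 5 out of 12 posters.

C(12,5) = 12!/(5! x (12-5)!).

Final answer: C(12,5) = 792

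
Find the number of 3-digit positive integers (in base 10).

First digit: 9 choices (1-9). Each of the remaining 2 digits: 10 choices.
Total: 9 x 10^2.

Final answer: 900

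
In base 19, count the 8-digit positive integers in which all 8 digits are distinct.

First digit: 18 (nonzero). Second: 18 (not first). Third: 17, etc.
Total: 18 x 18 x 17 x 16 x 15 x 14 x 13 x 12.

Final answer: 2887073280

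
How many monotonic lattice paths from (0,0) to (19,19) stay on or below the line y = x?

Total monotonic paths to (19,19): C(38,19) = 35345263800.
By the reflection principle, paths that go above the diagonal number C(38,20) = 33578000610.
Valid Dyck paths: 35345263800 - 33578000610.
(Check: C(38,19) - C(38,20) = C(38,19)/20, the Catalan number C_{19}.)

Final answer: C_{19} = 1767263190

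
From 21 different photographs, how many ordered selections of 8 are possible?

P(21,8) = 21!/(21-8)! = 21!/13!.

Final answer: P(21,8) = 8204716800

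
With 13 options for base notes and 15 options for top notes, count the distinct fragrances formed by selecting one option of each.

By the multiplication principle: 13 x 15.

Final answer: 195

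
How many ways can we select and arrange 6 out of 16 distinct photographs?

P(16,6) = 16!/(16-6)! = 16!/10!.

Final answer: P(16,6) = 5765760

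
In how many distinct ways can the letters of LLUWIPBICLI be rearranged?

Letters (B:1, C:1, I:3, L:3, P:1, U:1, W:1). Total letters: 11.
Permutations = 11!/(3! x 3!).

Final answer: 1108800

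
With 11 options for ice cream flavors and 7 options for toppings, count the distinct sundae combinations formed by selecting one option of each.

By the multiplication principle: 11 x 7.

Final answer: 77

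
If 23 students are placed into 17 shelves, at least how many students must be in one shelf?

By the pigeonhole principle: ceiling(23/17).

Final answer: 2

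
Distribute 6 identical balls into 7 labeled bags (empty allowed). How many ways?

Stars and bars: C(n+k-1, k-1) = C(12,6).

Final answer: C(12,6) = 924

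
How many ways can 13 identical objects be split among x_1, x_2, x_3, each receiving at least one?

Substitute x'_i = x_i - 1 (so x'_i >= 0). Then sum x'_i = 13 - 3 = 10.
Stars and bars: C(10+3-1, 3-1) = C(12,2).

Final answer: C(12,2) = 66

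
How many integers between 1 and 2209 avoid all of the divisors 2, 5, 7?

|div by 2|=1104, |div by 5|=441, |div by 7|=315.
|div by 2&5|=220, |div by 2&7|=157, |div by 5&7|=63, |div by all|=31.
By inclusion-exclusion, divisible by at least one: 1104+441+315-220-157-63+31 = 1451.
Not divisible by any: 2209 - 1451.

Final answer: 758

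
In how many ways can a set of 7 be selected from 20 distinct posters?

C(20,7) = 20!/(7! x 13!).

Final answer: \binom{20}{7} = 77520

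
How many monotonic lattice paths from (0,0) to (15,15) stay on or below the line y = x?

Total monotonic paths to (15,15): C(30,15) = 155117520.
Reflecting each bad path at its first crossing gives a bijection with paths to (14,16): C(30,16) = 145422675.
Valid Dyck paths: 155117520 - 145422675.
(This is the Catalan number C_{15}.)

Final answer: C_{15} = 9694845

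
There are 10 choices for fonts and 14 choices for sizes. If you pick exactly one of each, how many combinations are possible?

By the multiplication principle: 10 x 14.

Final answer: 140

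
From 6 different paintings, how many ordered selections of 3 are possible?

P(6,3) = 6!/(6-3)! = 6!/3!.

Final answer: P(6,3) = 120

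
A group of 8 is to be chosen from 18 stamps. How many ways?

C(18,8) = 18!/(8! x (18-8)!).

Final answer: C(18,8) = 43758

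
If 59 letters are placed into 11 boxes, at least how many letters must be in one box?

By the pigeonhole principle: ceiling(59/11).

Final answer: 6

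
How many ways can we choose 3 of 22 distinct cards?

C(22,3) = 22!/(3! x (22-3)!).

Final answer: C(22,3) = 1540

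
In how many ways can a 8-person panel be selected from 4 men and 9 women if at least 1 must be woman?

Sum over valid woman counts:
C(9,4)C(4,4) = 126
C(9,5)C(4,3) = 504
C(9,6)C(4,2) = 504
C(9,7)C(4,1) = 144
C(9,8)C(4,0) = 9
Total: 126 + 504 + 504 + 144 + 9.

Final answer: 1287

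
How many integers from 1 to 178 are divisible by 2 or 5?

Multiples of 2: 89. Multiples of 5: 35. Of both (lcm=10): 17.
By inclusion-exclusion: 89 + 35 - 17.

Final answer: 107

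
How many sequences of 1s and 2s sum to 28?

Let f(n) count the ways. The last step is size 1 or 2, so f(n) = f(n-1) + f(n-2) with f(1)=1, f(2)=2.
Computing successive values: f(1)=1, f(2)=2, f(3)=3, f(4)=5, f(5)=8, f(6)=13, f(7)=21, f(8)=34, f(9)=55, f(10)=89, f(11)=144, f(12)=233, f(13)=377, f(14)=610, f(15)=987, f(16)=1597, f(17)=2584, f(18)=4181, f(19)=6765, f(20)=10946, f(21)=17711, f(22)=28657, f(23)=46368, f(24)=75025, f(25)=121393, f(26)=196418, f(27)=317811, f(28)=514229.

Final answer: 514229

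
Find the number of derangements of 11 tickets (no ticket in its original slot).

Use the recurrence D(n) = (n-1)(D(n-1) + D(n-2)) with D(0)=1, D(1)=0.
D(2) = 1 x (0 + 1) = 1
D(3) = 2 x (1 + 0) = 2
D(4) = 3 x (2 + 1) = 9
D(5) = 4 x (9 + 2) = 44
D(6) = 5 x (44 + 9) = 265
D(7) = 6 x (265 + 44) = 1854
D(8) = 7 x (1854 + 265) = 14833
D(9) = 8 x (14833 + 1854) = 133496
D(10) = 9 x (133496 + 14833) = 1334961
D(11) = 10 x (D(10) + D(9)) = 10 x (1334961 + 133496)

Final answer: D(11) = 14684570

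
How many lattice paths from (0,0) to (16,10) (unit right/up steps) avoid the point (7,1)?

Total paths to (16,10): C(26,10) = 5311735.
Paths through (7,1): C(8,1) x C(18,9) = 388960.
Avoiding (7,1): 5311735 - 388960.

Final answer: 4922775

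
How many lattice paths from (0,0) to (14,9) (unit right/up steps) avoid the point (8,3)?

Total paths to (14,9): C(23,9) = 817190.
Paths through (8,3): C(11,3) x C(12,6) = 152460.
Avoiding (8,3): 817190 - 152460.

Final answer: 664730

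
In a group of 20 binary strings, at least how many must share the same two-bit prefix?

There are 4 possible values for two-bit prefix. With 20 binary strings and 4 categories, by pigeonhole: ceiling(20/4).

Final answer: 5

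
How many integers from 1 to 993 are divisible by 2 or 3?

Multiples of 2: 496. Multiples of 3: 331. Of both (lcm=6): 165.
By inclusion-exclusion: 496 + 331 - 165.

Final answer: 662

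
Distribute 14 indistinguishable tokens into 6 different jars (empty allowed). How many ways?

Stars and bars: C(n+k-1, k-1) = C(19,5).

Final answer: C(19,5) = 11628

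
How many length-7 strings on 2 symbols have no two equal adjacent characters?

First character: 2 choices. Each subsequent: 1 choices (must differ from the previous one).
Total: 2 x 1^6.

Final answer: 2 x 1^{6} = 2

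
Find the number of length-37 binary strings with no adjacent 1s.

A valid string ends in 0 (append to any length-(n-1) valid string) or in 01 (append to any length-(n-2) valid string), so a(n) = a(n-1) + a(n-2) with a(1)=2, a(2)=3.
Building up term by term: a(1)=2, a(2)=3, a(3)=5, a(4)=8, a(5)=13, a(6)=21, a(7)=34, a(8)=55, a(9)=89, a(10)=144, a(11)=233, a(12)=377, a(13)=610, a(14)=987, a(15)=1597, a(16)=2584, a(17)=4181, a(18)=6765, a(19)=10946, a(20)=17711, a(21)=28657, a(22)=46368, a(23)=75025, a(24)=121393, a(25)=196418, a(26)=317811, a(27)=514229, a(28)=832040, a(29)=1346269, a(30)=2178309, a(31)=3524578, a(32)=5702887, a(33)=9227465, a(34)=14930352, a(35)=24157817, a(36)=39088169, a(37)=63245986.

Final answer: 63245986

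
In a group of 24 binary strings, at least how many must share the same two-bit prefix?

There are 4 possible values for two-bit prefix. With 24 binary strings and 4 categories, by pigeonhole: ceiling(24/4).

Final answer: 6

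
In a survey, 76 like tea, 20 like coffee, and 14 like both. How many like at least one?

|A union B| = |A| + |B| - |A intersect B| = 76 + 20 - 14.

Final answer: 82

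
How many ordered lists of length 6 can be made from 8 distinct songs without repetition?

P(8,6) = 8!/(8-6)! = 8!/2!.

Final answer: P(8,6) = 20160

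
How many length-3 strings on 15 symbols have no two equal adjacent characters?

Let g(n) count such strings. g(1) = 15, and each valid string of length n-1 extends in 14 ways (any symbol but the last), so g(n) = 14 g(n-1).
Total: g(3) = 15 x 14^2.

Final answer: 15 x 14^{2} = 2940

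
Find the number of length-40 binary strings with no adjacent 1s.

Let a(n) count valid strings. If the last bit is 0 the prefix is any valid string of length n-1; if it is 1 the string must end in 01 with a valid prefix of length n-2. So a(n) = a(n-1) + a(n-2), a(1)=2, a(2)=3.
Building up term by term: a(1)=2, a(2)=3, a(3)=5, a(4)=8, a(5)=13, a(6)=21, a(7)=34, a(8)=55, a(9)=89, a(10)=144, a(11)=233, a(12)=377, a(13)=610, a(14)=987, a(15)=1597, a(16)=2584, a(17)=4181, a(18)=6765, a(19)=10946, a(20)=17711, a(21)=28657, a(22)=46368, a(23)=75025, a(24)=121393, a(25)=196418, a(26)=317811, a(27)=514229, a(28)=832040, a(29)=1346269, a(30)=2178309, a(31)=3524578, a(32)=5702887, a(33)=9227465, a(34)=14930352, a(35)=24157817, a(36)=39088169, a(37)=63245986, a(38)=102334155, a(39)=165580141, a(40)=267914296.

Final answer: 267914296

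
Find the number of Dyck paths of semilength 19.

Total monotonic paths to (19,19): C(38,19) = 35345263800.
A path is bad iff it touches y = x + 1; reflecting its initial segment maps bad paths bijectively onto all paths to (18,20), of which there are C(38,20) = 33578000610.
Valid Dyck paths: 35345263800 - 33578000610.
(Equivalently, C_{19} = C(38,19)/20 = 35345263800/20.)

Final answer: C_{19} = 1767263190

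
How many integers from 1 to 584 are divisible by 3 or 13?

Multiples of 3: 194. Multiples of 13: 44. Of both (lcm=39): 14.
By inclusion-exclusion: 194 + 44 - 14.

Final answer: 224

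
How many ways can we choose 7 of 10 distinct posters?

C(10,7) = 10!/(7! x 3!).

Final answer: \binom{10}{7} = 120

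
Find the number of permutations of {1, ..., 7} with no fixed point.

Derangements satisfy D(n) = (n-1)(D(n-1) + D(n-2)), starting from D(0)=1, D(1)=0.
D(2) = 1 x (0 + 1) = 1
D(3) = 2 x (1 + 0) = 2
D(4) = 3 x (2 + 1) = 9
D(5) = 4 x (9 + 2) = 44
D(6) = 5 x (44 + 9) = 265
D(7) = 6 x (D(6) + D(5)) = 6 x (265 + 44)

Final answer: D(7) = 1854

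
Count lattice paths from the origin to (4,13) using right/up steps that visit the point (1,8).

Paths (0,0)->(1,8): C(9,8) = 9.
Paths (1,8)->(4,13): C(8,5) = 56.
By multiplication principle: 9 x 56.

Final answer: 504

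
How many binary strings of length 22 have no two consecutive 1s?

Classify by the final bit: ...0 gives a(n-1) strings, ...01 gives a(n-2) strings. Thus a(n) = a(n-1) + a(n-2) with a(1)=2, a(2)=3.
Computing successive values: a(1)=2, a(2)=3, a(3)=5, a(4)=8, a(5)=13, a(6)=21, a(7)=34, a(8)=55, a(9)=89, a(10)=144, a(11)=233, a(12)=377, a(13)=610, a(14)=987, a(15)=1597, a(16)=2584, a(17)=4181, a(18)=6765, a(19)=10946, a(20)=17711, a(21)=28657, a(22)=46368.

Final answer: 46368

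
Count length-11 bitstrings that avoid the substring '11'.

A valid string ends in 0 (append to any length-(n-1) valid string) or in 01 (append to any length-(n-2) valid string), so a(n) = a(n-1) + a(n-2) with a(1)=2, a(2)=3.
Computing successive values: a(1)=2, a(2)=3, a(3)=5, a(4)=8, a(5)=13, a(6)=21, a(7)=34, a(8)=55, a(9)=89, a(10)=144, a(11)=233.

Final answer: 233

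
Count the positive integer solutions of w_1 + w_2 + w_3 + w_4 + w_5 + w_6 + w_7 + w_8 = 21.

Substitute w'_i = w_i - 1 (so w'_i >= 0). Then sum w'_i = 21 - 8 = 13.
Stars and bars: C(13+8-1, 8-1) = C(20,7).

Final answer: C(20,7) = 77520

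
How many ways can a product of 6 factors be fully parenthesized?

The structures are counted by the Catalan number C_n. Here n = 6 - 1 = 5.
Using C_0 = 1 and C_(k+1) = C_k x 2(2k+1)/(k+2), build up term by term: C_1=1, C_2=2, C_3=5, C_4=14, C_5=42.

Final answer: C_{5} = 42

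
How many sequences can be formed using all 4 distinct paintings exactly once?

The number of ways to arrange 4 distinct objects is 4!.

Final answer: 4! = 24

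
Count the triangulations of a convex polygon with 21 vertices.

This is counted by the nth Catalan number C_n. Here n = 21 - 2 = 19.
Using C_0 = 1 and C_(k+1) = C_k x 2(2k+1)/(k+2), build up term by term: C_1=1, C_2=2, C_3=5, C_4=14, C_5=42, C_6=132, C_7=429, C_8=1430, C_9=4862, C_10=16796, C_11=58786, C_12=208012, C_13=742900, C_14=2674440, C_15=9694845, C_16=35357670, C_17=129644790, C_18=477638700, C_19=1767263190.

Final answer: C_{19} = 1767263190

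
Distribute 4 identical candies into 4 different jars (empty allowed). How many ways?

Stars and bars: C(n+k-1, k-1) = C(7,3).

Final answer: C(7,3) = 35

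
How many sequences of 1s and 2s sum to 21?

Condition on the final move: it is a 1-step (f(n-1) ways to get there) or a 2-step (f(n-2) ways), so f(n) = f(n-1) + f(n-2), with f(1)=1, f(2)=2.
Building up term by term: f(1)=1, f(2)=2, f(3)=3, f(4)=5, f(5)=8, f(6)=13, f(7)=21, f(8)=34, f(9)=55, f(10)=89, f(11)=144, f(12)=233, f(13)=377, f(14)=610, f(15)=987, f(16)=1597, f(17)=2584, f(18)=4181, f(19)=6765, f(20)=10946, f(21)=17711.

Final answer: 17711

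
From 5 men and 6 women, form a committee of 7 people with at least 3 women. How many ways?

Sum over valid woman counts:
C(6,3)C(5,4) = 100
C(6,4)C(5,3) = 150
C(6,5)C(5,2) = 60
C(6,6)C(5,1) = 5
Total: 100 + 150 + 60 + 5.

Final answer: 315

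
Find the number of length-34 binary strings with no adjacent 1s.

Classify by the final bit: ...0 gives a(n-1) strings, ...01 gives a(n-2) strings. Thus a(n) = a(n-1) + a(n-2) with a(1)=2, a(2)=3.
Computing successive values: a(1)=2, a(2)=3, a(3)=5, a(4)=8, a(5)=13, a(6)=21, a(7)=34, a(8)=55, a(9)=89, a(10)=144, a(11)=233, a(12)=377, a(13)=610, a(14)=987, a(15)=1597, a(16)=2584, a(17)=4181, a(18)=6765, a(19)=10946, a(20)=17711, a(21)=28657, a(22)=46368, a(23)=75025, a(24)=121393, a(25)=196418, a(26)=317811, a(27)=514229, a(28)=832040, a(29)=1346269, a(30)=2178309, a(31)=3524578, a(32)=5702887, a(33)=9227465, a(34)=14930352.

Final answer: 14930352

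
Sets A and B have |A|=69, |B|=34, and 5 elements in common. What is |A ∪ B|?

|A union B| = |A| + |B| - |A intersect B| = 69 + 34 - 5.

Final answer: 98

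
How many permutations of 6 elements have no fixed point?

D(n) = (n-1)(D(n-1) + D(n-2)), D(0)=1, D(1)=0.
D(2) = 1 x (0 + 1) = 1
D(3) = 2 x (1 + 0) = 2
D(4) = 3 x (2 + 1) = 9
D(5) = 4 x (9 + 2) = 44
D(6) = 5 x (D(5) + D(4)) = 5 x (44 + 9)

Final answer: D(6) = 265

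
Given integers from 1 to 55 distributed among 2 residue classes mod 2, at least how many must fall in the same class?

By pigeonhole with 55 objects and 2 categories: ceiling(55/2).

Final answer: 28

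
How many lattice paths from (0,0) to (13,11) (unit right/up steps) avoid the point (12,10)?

Total paths to (13,11): C(24,11) = 2496144.
Paths through (12,10): C(22,10) x C(2,1) = 1293292.
Avoiding (12,10): 2496144 - 1293292.

Final answer: 1202852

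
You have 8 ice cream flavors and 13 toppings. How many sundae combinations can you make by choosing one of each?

By the multiplication principle: 8 x 13.

Final answer: 104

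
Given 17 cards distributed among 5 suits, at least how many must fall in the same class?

By pigeonhole with 17 objects and 5 categories: ceiling(17/5).

Final answer: 4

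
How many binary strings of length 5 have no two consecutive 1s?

Let a(n) count valid strings. If the last bit is 0 the prefix is any valid string of length n-1; if it is 1 the string must end in 01 with a valid prefix of length n-2. So a(n) = a(n-1) + a(n-2), a(1)=2, a(2)=3.
Building up term by term: a(1)=2, a(2)=3, a(3)=5, a(4)=8, a(5)=13.

Final answer: 13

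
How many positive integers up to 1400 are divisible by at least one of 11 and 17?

Multiples of 11: 127. Multiples of 17: 82. Of both (lcm=187): 7.
By inclusion-exclusion: 127 + 82 - 7.

Final answer: 202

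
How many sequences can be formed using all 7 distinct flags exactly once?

The number of ways to arrange 7 distinct objects is 7!.

Final answer: 7! = 5040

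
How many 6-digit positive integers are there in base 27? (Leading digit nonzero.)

These are the integers in [27^5, 27^6), so the count is 27^6 - 27^5 = 26 x 27^5.

Final answer: 373071582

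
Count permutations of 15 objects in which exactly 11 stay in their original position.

Choose which 11 elements are fixed: C(15,11) = 1365.
Derange the remaining 4 using D(j) = (j-1)(D(j-1) + D(j-2)), D(0)=1, D(1)=0: D(2)=1, D(3)=2, D(4)=9.
Total: 1365 x 9.

Final answer: C(15,11) D(4) = 12285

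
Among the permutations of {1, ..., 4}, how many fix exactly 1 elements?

Choose which 1 elements are fixed: C(4,1) = 4.
Derange the remaining 3 using D(j) = (j-1)(D(j-1) + D(j-2)), D(0)=1, D(1)=0: D(2)=1, D(3)=2.
Total: 4 x 2.

Final answer: C(4,1) D(3) = 8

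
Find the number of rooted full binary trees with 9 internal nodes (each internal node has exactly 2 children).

This is a standard Catalan-number count: the answer is C_n. Here n = 9.
Using C_0 = 1 and C_(k+1) = C_k x 2(2k+1)/(k+2), build up term by term: C_1=1, C_2=2, C_3=5, C_4=14, C_5=42, C_6=132, C_7=429, C_8=1430, C_9=4862.

Final answer: C_{9} = 4862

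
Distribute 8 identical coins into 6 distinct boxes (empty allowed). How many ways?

Stars and bars: C(n+k-1, k-1) = C(13,5).

Final answer: C(13,5) = 1287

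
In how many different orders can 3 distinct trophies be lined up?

The number of ways to arrange 3 distinct objects is 3!.

Final answer: 3! = 6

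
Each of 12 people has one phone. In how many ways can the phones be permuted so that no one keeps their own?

Derangements satisfy D(n) = (n-1)(D(n-1) + D(n-2)), starting from D(0)=1, D(1)=0.
D(2) = 1 x (0 + 1) = 1
D(3) = 2 x (1 + 0) = 2
D(4) = 3 x (2 + 1) = 9
D(5) = 4 x (9 + 2) = 44
D(6) = 5 x (44 + 9) = 265
D(7) = 6 x (265 + 44) = 1854
D(8) = 7 x (1854 + 265) = 14833
D(9) = 8 x (14833 + 1854) = 133496
D(10) = 9 x (133496 + 14833) = 1334961
D(11) = 10 x (1334961 + 133496) = 14684570
D(12) = 11 x (D(11) + D(10)) = 11 x (14684570 + 1334961)

Final answer: D(12) = 176214841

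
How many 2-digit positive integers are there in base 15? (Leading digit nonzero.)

These are the integers in [15^1, 15^2), so the count is 15^2 - 15^1 = 14 x 15^1.

Final answer: 210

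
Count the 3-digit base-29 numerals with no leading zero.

These are the integers in [29^2, 29^3), so the count is 29^3 - 29^2 = 28 x 29^2.

Final answer: 23548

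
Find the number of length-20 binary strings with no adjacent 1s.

Let a(n) count valid strings. If the last bit is 0 the prefix is any valid string of length n-1; if it is 1 the string must end in 01 with a valid prefix of length n-2. So a(n) = a(n-1) + a(n-2), a(1)=2, a(2)=3.
Iterating the recurrence: a(1)=2, a(2)=3, a(3)=5, a(4)=8, a(5)=13, a(6)=21, a(7)=34, a(8)=55, a(9)=89, a(10)=144, a(11)=233, a(12)=377, a(13)=610, a(14)=987, a(15)=1597, a(16)=2584, a(17)=4181, a(18)=6765, a(19)=10946, a(20)=17711.

Final answer: 17711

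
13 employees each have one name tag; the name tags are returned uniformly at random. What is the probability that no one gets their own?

Derangements satisfy D(n) = (n-1)(D(n-1) + D(n-2)), starting from D(0)=1, D(1)=0.
Building up: D(2)=1, D(3)=2, D(4)=9, D(5)=44, D(6)=265, D(7)=1854, D(8)=14833, D(9)=133496, D(10)=1334961, D(11)=14684570, D(12)=176214841, D(13)=2290792932.
Total arrangements: 13! = 6227020800.
Probability = D(13)/13! = 63633137/172972800.

Final answer: D(13)/13! = 2290792932/6227020800 = 0.367879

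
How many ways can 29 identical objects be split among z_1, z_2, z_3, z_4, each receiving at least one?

Substitute z'_i = z_i - 1 (so z'_i >= 0). Then sum z'_i = 29 - 4 = 25.
Stars and bars: C(25+4-1, 4-1) = C(28,3).

Final answer: C(28,3) = 3276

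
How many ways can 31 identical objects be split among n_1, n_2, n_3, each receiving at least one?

Substitute n'_i = n_i - 1 (so n'_i >= 0). Then sum n'_i = 31 - 3 = 28.
Stars and bars: C(28+3-1, 3-1) = C(30,2).

Final answer: C(30,2) = 435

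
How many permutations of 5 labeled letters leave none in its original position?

Derangements satisfy D(n) = (n-1)(D(n-1) + D(n-2)), starting from D(0)=1, D(1)=0.
D(2) = 1 x (0 + 1) = 1
D(3) = 2 x (1 + 0) = 2
D(4) = 3 x (2 + 1) = 9
D(5) = 4 x (D(4) + D(3)) = 4 x (9 + 2)

Final answer: D(5) = 44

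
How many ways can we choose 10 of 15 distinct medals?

C(15,10) = 15!/(10! x 5!).

Final answer: \binom{15}{10} = 3003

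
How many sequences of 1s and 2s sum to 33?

Condition on the final move: it is a 1-step (f(n-1) ways to get there) or a 2-step (f(n-2) ways), so f(n) = f(n-1) + f(n-2), with f(1)=1, f(2)=2.
Iterating the recurrence: f(1)=1, f(2)=2, f(3)=3, f(4)=5, f(5)=8, f(6)=13, f(7)=21, f(8)=34, f(9)=55, f(10)=89, f(11)=144, f(12)=233, f(13)=377, f(14)=610, f(15)=987, f(16)=1597, f(17)=2584, f(18)=4181, f(19)=6765, f(20)=10946, f(21)=17711, f(22)=28657, f(23)=46368, f(24)=75025, f(25)=121393, f(26)=196418, f(27)=317811, f(28)=514229, f(29)=832040, f(30)=1346269, f(31)=2178309, f(32)=3524578, f(33)=5702887.

Final answer: 5702887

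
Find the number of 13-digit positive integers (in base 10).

First digit: 9 choices (1-9). Each of the remaining 12 digits: 10 choices.
Total: 9 x 10^12.

Final answer: 9000000000000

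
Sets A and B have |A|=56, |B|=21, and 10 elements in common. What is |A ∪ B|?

|A union B| = |A| + |B| - |A intersect B| = 56 + 21 - 10.

Final answer: 67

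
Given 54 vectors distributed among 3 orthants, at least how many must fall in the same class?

By pigeonhole with 54 objects and 3 categories: ceiling(54/3).

Final answer: 18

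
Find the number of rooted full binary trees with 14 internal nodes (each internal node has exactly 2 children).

This is counted by the nth Catalan number C_n. Here n = 14.
Using C_0 = 1 and C_(k+1) = C_k x 2(2k+1)/(k+2), build up term by term: C_1=1, C_2=2, C_3=5, C_4=14, C_5=42, C_6=132, C_7=429, C_8=1430, C_9=4862, C_10=16796, C_11=58786, C_12=208012, C_13=742900, C_14=2674440.

Final answer: C_{14} = 2674440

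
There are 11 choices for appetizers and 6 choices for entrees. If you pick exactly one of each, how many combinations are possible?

By the multiplication principle: 11 x 6.

Final answer: 66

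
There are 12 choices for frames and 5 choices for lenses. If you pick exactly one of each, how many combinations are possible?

By the multiplication principle: 12 x 5.

Final answer: 60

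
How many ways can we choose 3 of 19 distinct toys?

C(19,3) = 19!/(3! x (19-3)!).

Final answer: C(19,3) = 969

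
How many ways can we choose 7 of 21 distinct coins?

C(21,7) = 21!/(7! x (21-7)!).

Final answer: C(21,7) = 116280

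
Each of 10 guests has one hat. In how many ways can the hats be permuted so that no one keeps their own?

D(n) = (n-1)(D(n-1) + D(n-2)), D(0)=1, D(1)=0.
D(2) = 1 x (0 + 1) = 1
D(3) = 2 x (1 + 0) = 2
D(4) = 3 x (2 + 1) = 9
D(5) = 4 x (9 + 2) = 44
D(6) = 5 x (44 + 9) = 265
D(7) = 6 x (265 + 44) = 1854
D(8) = 7 x (1854 + 265) = 14833
D(9) = 8 x (14833 + 1854) = 133496
D(10) = 9 x (D(9) + D(8)) = 9 x (133496 + 14833)

Final answer: D(10) = 1334961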